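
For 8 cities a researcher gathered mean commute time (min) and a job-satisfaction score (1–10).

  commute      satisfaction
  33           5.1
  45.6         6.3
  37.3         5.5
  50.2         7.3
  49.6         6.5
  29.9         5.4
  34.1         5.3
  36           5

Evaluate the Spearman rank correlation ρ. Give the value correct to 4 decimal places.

0.7857

Rank commute: 2, 6, 5, 8, 7, 1, 3, 4
Rank satisfaction: 2, 6, 5, 8, 7, 4, 3, 1
d = rank(commute) − rank(satisfaction): 0, 0, 0, 0, 0, -3, 0, 3; Σd² = 18
ρ = 1 − 6Σd² / [n(n²−1)] = 1 − 6×18 / (8×63) = 1 − 108/504 ≈ 0.7857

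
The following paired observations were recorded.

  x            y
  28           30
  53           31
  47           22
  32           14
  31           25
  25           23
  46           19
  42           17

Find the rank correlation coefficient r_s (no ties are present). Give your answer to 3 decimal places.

Rank x: 2, 8, 7, 4, 3, 1, 6, 5
Rank y: 7, 8, 4, 1, 6, 5, 3, 2
d = rank(x) − rank(y): -5, 0, 3, 3, -3, -4, 3, 3; Σd² = 86
ρ = 1 − 6Σd² / [n(n²−1)] = 1 − 6×86 / (8×63) = 1 − 516/504 ≈ -0.024

-0.024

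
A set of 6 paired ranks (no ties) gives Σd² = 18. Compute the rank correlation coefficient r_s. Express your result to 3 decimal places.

ρ = 1 − 6Σd² / [n(n²−1)] = 1 − 6×18 / (6×35)
  = 1 − 108/210 = 1 − 0.5143 ≈ 0.486

0.486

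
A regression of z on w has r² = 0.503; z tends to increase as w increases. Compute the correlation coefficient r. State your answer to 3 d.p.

|r| = √0.503 = 0.709
The association is positive, so r = 0.709.

0.709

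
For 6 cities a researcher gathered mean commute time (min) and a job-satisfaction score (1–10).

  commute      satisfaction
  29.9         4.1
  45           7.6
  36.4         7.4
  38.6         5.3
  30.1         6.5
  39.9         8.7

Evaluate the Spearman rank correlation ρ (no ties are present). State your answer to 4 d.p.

Rank commute: 1, 6, 3, 4, 2, 5
Rank satisfaction: 1, 5, 4, 2, 3, 6
d = rank(commute) − rank(satisfaction): 0, 1, -1, 2, -1, -1; Σd² = 8
ρ = 1 − 6Σd² / [n(n²−1)] = 1 − 6×8 / (6×35) = 1 − 48/210 ≈ 0.7714

0.7714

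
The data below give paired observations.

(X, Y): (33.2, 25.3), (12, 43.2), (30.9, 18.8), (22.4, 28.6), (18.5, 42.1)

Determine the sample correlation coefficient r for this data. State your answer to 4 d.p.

n = 5, ΣX = 117, ΣY = 158, ΣX² = 3045.06, ΣY² = 5450.14, ΣXY = 3358.77
nΣXY − ΣXΣY = 16793.85 − 18486 = -1692.15
nΣX² − (ΣX)² = 15225.3 − 13689 = 1536.3; nΣY² − (ΣY)² = 27250.7 − 24964 = 2286.7
r = -1692.15 / √(1536.3 × 2286.7) = -1692.15 / 1874.3151 ≈ -0.9028

-0.9028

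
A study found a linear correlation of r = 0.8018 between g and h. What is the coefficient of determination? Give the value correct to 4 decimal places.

0.6429

r² = (0.8018)² = 0.6429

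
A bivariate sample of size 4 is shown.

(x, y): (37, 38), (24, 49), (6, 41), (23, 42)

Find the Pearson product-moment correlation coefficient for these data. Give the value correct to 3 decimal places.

n = 4, Σx = 90, Σy = 170, Σx² = 2510, Σy² = 7290, Σxy = 3794
nΣxy − ΣxΣy = 15176 − 15300 = -124
nΣx² − (Σx)² = 10040 − 8100 = 1940; nΣy² − (Σy)² = 29160 − 28900 = 260
r = -124 / √(1940 × 260) = -124 / 710.2112 ≈ -0.175

-0.175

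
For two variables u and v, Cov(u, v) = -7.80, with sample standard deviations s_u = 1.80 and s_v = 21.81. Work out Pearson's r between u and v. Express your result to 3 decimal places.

-0.199

r = Cov(u,v) / (s_u · s_v) = -7.80 / (1.80 × 21.81)
  = -7.80 / 39.2580 ≈ -0.199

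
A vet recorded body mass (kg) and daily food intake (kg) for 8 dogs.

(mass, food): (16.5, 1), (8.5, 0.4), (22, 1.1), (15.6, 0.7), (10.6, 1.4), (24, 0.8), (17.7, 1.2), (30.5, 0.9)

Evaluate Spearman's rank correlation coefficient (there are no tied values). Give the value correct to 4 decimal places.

0.1190

Rank mass: 4, 1, 6, 3, 2, 7, 5, 8
Rank food: 5, 1, 6, 2, 8, 3, 7, 4
d = rank(mass) − rank(food): -1, 0, 0, 1, -6, 4, -2, 4; Σd² = 74
ρ = 1 − 6Σd² / [n(n²−1)] = 1 − 6×74 / (8×63) = 1 − 444/504 ≈ 0.1190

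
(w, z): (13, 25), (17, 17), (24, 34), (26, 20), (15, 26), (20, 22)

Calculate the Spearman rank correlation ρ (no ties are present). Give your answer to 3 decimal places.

-0.143

Rank w: 1, 3, 5, 6, 2, 4
Rank z: 4, 1, 6, 2, 5, 3
d = rank(w) − rank(z): -3, 2, -1, 4, -3, 1; Σd² = 40
ρ = 1 − 6Σd² / [n(n²−1)] = 1 − 6×40 / (6×35) = 1 − 240/210 ≈ -0.143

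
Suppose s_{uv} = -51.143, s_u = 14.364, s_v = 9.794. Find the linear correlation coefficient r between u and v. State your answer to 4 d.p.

-0.3635

r = Cov(u,v) / (s_u · s_v) = -51.143 / (14.364 × 9.794)
  = -51.143 / 140.6810 ≈ -0.3635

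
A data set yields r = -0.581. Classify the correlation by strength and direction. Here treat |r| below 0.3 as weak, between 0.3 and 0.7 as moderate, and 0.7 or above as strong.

r = -0.581 < 0 so the relationship is negative.
|r| = 0.581, which falls in the moderate range.

moderate negative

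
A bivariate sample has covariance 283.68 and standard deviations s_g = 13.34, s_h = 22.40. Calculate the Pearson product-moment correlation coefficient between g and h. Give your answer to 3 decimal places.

r = Cov(g,h) / (s_g · s_h) = 283.68 / (13.34 × 22.40)
  = 283.68 / 298.8160 ≈ 0.949

0.949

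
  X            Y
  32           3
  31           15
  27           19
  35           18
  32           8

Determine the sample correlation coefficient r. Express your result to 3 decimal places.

-0.230

n = 5, ΣX = 157, ΣY = 63, ΣX² = 4963, ΣY² = 983, ΣXY = 1960
nΣXY − ΣXΣY = 9800 − 9891 = -91
nΣX² − (ΣX)² = 24815 − 24649 = 166; nΣY² − (ΣY)² = 4915 − 3969 = 946
r = -91 / √(166 × 946) = -91 / 396.2777 ≈ -0.230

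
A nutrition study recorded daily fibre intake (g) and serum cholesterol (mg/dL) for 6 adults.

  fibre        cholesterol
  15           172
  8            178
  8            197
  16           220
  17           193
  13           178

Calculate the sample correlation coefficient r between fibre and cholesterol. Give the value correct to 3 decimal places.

0.258

n = 6, Σx = 77, Σy = 1138, Σx² = 1067, Σy² = 217410, Σxy = 14695
nΣxy − ΣxΣy = 88170 − 87626 = 544
nΣx² − (Σx)² = 6402 − 5929 = 473; nΣy² − (Σy)² = 1304460 − 1295044 = 9416
r = 544 / √(473 × 9416) = 544 / 2110.3952 ≈ 0.258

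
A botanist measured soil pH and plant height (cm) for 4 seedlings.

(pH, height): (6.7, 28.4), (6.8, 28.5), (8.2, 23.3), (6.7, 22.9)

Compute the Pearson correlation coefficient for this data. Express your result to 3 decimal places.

-0.504

n = 4, Σx = 28.4, Σy = 103.1, Σx² = 203.26, Σy² = 2686.11, Σxy = 728.57
nΣxy − ΣxΣy = 2914.28 − 2928.04 = -13.76
nΣx² − (Σx)² = 813.04 − 806.56 = 6.48; nΣy² − (Σy)² = 10744.44 − 10629.61 = 114.83
r = -13.76 / √(6.48 × 114.83) = -13.76 / 27.2782 ≈ -0.504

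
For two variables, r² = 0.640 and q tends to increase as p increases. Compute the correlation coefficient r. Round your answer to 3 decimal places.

0.800

|r| = √0.640 = 0.800
The association is positive, so r = 0.800.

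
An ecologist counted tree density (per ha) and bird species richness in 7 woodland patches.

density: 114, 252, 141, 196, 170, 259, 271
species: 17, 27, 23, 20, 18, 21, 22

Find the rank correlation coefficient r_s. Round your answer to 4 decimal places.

Rank density: 1, 5, 2, 4, 3, 6, 7
Rank species: 1, 7, 6, 3, 2, 4, 5
d = rank(density) − rank(species): 0, -2, -4, 1, 1, 2, 2; Σd² = 30
ρ = 1 − 6Σd² / [n(n²−1)] = 1 − 6×30 / (7×48) = 1 − 180/336 ≈ 0.4643

0.4643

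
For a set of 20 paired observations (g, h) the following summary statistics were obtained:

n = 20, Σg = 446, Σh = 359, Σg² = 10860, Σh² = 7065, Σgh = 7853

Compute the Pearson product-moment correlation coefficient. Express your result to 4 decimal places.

-0.2027

r = (nΣgh − ΣgΣh) / √[(nΣg² − (Σg)²)(nΣh² − (Σh)²)]
Numerator: 20×7853 − 446×359 = -3054
Denominator: √[(217200 − 198916)(141300 − 128881)] = √[18284 × 12419] = 15068.8087
r = -3054 / 15068.8087 ≈ -0.2027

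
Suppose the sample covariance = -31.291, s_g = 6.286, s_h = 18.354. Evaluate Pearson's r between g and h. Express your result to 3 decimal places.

-0.271

r = Cov(g,h) / (s_g · s_h) = -31.291 / (6.286 × 18.354)
  = -31.291 / 115.3732 ≈ -0.271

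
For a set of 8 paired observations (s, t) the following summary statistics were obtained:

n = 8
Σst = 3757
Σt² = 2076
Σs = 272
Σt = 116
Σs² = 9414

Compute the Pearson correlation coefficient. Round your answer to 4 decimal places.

-0.7312

r = (nΣst − ΣsΣt) / √[(nΣs² − (Σs)²)(nΣt² − (Σt)²)]
Numerator: 8×3757 − 272×116 = -1496
Denominator: √[(75312 − 73984)(16608 − 13456)] = √[1328 × 3152] = 2045.9365
r = -1496 / 2045.9365 ≈ -0.7312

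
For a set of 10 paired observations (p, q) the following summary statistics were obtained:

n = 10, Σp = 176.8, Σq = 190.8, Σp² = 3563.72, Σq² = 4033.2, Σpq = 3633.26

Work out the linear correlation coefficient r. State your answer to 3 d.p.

r = (nΣpq − ΣpΣq) / √[(nΣp² − (Σp)²)(nΣq² − (Σq)²)]
Numerator: 10×3633.26 − 176.8×190.8 = 2599.16
Denominator: √[(35637.2 − 31258.24)(40332 − 36404.64)] = √[4378.96 × 3927.36] = 4147.0173
r = 2599.16 / 4147.0173 ≈ 0.627

0.627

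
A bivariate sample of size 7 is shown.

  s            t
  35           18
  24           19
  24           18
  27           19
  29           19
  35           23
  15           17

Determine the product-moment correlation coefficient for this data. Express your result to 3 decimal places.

0.634

n = 7, Σs = 189, Σt = 133, Σs² = 5397, Σt² = 2549, Σst = 3642
nΣst − ΣsΣt = 25494 − 25137 = 357
nΣs² − (Σs)² = 37779 − 35721 = 2058; nΣt² − (Σt)² = 17843 − 17689 = 154
r = 357 / √(2058 × 154) = 357 / 562.9671 ≈ 0.634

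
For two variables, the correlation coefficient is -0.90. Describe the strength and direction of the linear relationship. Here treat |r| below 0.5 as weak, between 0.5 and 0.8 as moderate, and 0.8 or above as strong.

r = -0.90 < 0 so the relationship is negative.
|r| = 0.90, which falls in the strong range.

strong negative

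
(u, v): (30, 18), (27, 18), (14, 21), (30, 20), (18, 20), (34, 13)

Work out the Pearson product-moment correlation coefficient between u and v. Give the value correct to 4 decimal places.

-0.7411

n = 6, Σu = 153, Σv = 110, Σu² = 4205, Σv² = 2058, Σuv = 2722
nΣuv − ΣuΣv = 16332 − 16830 = -498
nΣu² − (Σu)² = 25230 − 23409 = 1821; nΣv² − (Σv)² = 12348 − 12100 = 248
r = -498 / √(1821 × 248) = -498 / 672.0179 ≈ -0.7411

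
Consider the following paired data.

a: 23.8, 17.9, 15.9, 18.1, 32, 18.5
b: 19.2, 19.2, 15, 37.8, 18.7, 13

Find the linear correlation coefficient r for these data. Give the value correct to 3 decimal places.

n = 6, Σa = 126.2, Σb = 122.9, Σa² = 2833.52, Σb² = 2909.81, Σab = 2562.22
nΣab − ΣaΣb = 15373.32 − 15509.98 = -136.66
nΣa² − (Σa)² = 17001.12 − 15926.44 = 1074.68; nΣb² − (Σb)² = 17458.86 − 15104.41 = 2354.45
r = -136.66 / √(1074.68 × 2354.45) = -136.66 / 1590.6855 ≈ -0.086

-0.086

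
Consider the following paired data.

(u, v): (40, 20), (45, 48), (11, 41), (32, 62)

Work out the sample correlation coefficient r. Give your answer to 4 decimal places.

-0.0979

n = 4, Σu = 128, Σv = 171, Σu² = 4770, Σv² = 8229, Σuv = 5395
nΣuv − ΣuΣv = 21580 − 21888 = -308
nΣu² − (Σu)² = 19080 − 16384 = 2696; nΣv² − (Σv)² = 32916 − 29241 = 3675
r = -308 / √(2696 × 3675) = -308 / 3147.6658 ≈ -0.0979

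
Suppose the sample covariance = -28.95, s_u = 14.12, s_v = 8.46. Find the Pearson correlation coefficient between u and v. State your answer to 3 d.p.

-0.242

r = Cov(u,v) / (s_u · s_v) = -28.95 / (14.12 × 8.46)
  = -28.95 / 119.4552 ≈ -0.242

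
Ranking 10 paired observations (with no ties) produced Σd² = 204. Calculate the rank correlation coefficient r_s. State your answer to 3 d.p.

ρ = 1 − 6Σd² / [n(n²−1)] = 1 − 6×204 / (10×99)
  = 1 − 1224/990 = 1 − 1.2364 ≈ -0.236

-0.236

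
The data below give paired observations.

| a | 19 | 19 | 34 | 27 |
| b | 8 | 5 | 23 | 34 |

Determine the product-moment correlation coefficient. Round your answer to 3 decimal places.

0.731

n = 4, Σa = 99, Σb = 70, Σa² = 2607, Σb² = 1774, Σab = 1947
nΣab − ΣaΣb = 7788 − 6930 = 858
nΣa² − (Σa)² = 10428 − 9801 = 627; nΣb² − (Σb)² = 7096 − 4900 = 2196
r = 858 / √(627 × 2196) = 858 / 1173.4104 ≈ 0.731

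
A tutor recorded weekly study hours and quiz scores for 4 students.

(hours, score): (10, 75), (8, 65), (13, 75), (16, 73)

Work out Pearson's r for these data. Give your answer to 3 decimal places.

n = 4, Σx = 47, Σy = 288, Σx² = 589, Σy² = 20804, Σxy = 3413
nΣxy − ΣxΣy = 13652 − 13536 = 116
nΣx² − (Σx)² = 2356 − 2209 = 147; nΣy² − (Σy)² = 83216 − 82944 = 272
r = 116 / √(147 × 272) = 116 / 199.9600 ≈ 0.580

0.580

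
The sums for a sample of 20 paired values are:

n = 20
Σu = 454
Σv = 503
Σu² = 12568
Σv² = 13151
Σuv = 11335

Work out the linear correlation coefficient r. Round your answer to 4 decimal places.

-0.0781

r = (nΣuv − ΣuΣv) / √[(nΣu² − (Σu)²)(nΣv² − (Σv)²)]
Numerator: 20×11335 − 454×503 = -1662
Denominator: √[(251360 − 206116)(263020 − 253009)] = √[45244 × 10011] = 21282.3327
r = -1662 / 21282.3327 ≈ -0.0781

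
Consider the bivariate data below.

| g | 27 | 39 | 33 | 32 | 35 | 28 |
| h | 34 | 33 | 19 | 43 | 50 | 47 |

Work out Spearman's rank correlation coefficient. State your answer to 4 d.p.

Rank g: 1, 6, 4, 3, 5, 2
Rank h: 3, 2, 1, 4, 6, 5
d = rank(g) − rank(h): -2, 4, 3, -1, -1, -3; Σd² = 40
ρ = 1 − 6Σd² / [n(n²−1)] = 1 − 6×40 / (6×35) = 1 − 240/210 ≈ -0.1429

-0.1429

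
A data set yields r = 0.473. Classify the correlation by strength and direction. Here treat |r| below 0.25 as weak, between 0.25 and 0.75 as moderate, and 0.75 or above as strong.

r = 0.473 > 0 so the relationship is positive.
|r| = 0.473, which falls in the moderate range.

moderate positive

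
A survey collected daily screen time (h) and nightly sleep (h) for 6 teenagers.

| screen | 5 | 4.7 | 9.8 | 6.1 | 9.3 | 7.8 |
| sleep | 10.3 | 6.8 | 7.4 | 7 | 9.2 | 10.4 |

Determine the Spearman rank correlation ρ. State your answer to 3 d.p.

Rank screen: 2, 1, 6, 3, 5, 4
Rank sleep: 5, 1, 3, 2, 4, 6
d = rank(screen) − rank(sleep): -3, 0, 3, 1, 1, -2; Σd² = 24
ρ = 1 − 6Σd² / [n(n²−1)] = 1 − 6×24 / (6×35) = 1 − 144/210 ≈ 0.314

0.314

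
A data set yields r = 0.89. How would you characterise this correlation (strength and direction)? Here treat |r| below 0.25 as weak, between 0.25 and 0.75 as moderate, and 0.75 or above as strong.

r = 0.89 > 0 so the relationship is positive.
|r| = 0.89, which falls in the strong range.

strong positive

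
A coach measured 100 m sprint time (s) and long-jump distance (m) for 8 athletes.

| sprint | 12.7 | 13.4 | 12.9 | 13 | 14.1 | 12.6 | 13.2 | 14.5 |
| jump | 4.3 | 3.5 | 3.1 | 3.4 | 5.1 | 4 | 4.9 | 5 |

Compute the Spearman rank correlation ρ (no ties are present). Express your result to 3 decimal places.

Rank sprint: 2, 6, 3, 4, 7, 1, 5, 8
Rank jump: 5, 3, 1, 2, 8, 4, 6, 7
d = rank(sprint) − rank(jump): -3, 3, 2, 2, -1, -3, -1, 1; Σd² = 38
ρ = 1 − 6Σd² / [n(n²−1)] = 1 − 6×38 / (8×63) = 1 − 228/504 ≈ 0.548

0.548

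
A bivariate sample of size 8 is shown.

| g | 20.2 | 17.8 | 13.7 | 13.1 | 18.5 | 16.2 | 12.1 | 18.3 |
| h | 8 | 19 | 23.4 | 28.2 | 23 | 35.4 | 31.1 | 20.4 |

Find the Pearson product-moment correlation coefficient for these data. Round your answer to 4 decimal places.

-0.7069

n = 8, Σg = 129.9, Σh = 188.5, Σg² = 2170.17, Σh² = 4933.33, Σgh = 2938.41
nΣgh − ΣgΣh = 23507.28 − 24486.15 = -978.87
nΣg² − (Σg)² = 17361.36 − 16874.01 = 487.35; nΣh² − (Σh)² = 39466.64 − 35532.25 = 3934.39
r = -978.87 / √(487.35 × 3934.39) = -978.87 / 1384.7111 ≈ -0.7069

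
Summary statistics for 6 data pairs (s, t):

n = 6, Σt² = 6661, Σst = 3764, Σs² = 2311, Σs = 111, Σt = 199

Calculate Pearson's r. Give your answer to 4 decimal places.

0.6592

r = (nΣst − ΣsΣt) / √[(nΣs² − (Σs)²)(nΣt² − (Σt)²)]
Numerator: 6×3764 − 111×199 = 495
Denominator: √[(13866 − 12321)(39966 − 39601)] = √[1545 × 365] = 750.9494
r = 495 / 750.9494 ≈ 0.6592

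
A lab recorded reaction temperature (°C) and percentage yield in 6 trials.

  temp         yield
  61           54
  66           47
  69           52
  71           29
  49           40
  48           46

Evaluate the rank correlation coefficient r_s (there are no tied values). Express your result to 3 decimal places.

-0.086

Rank temp: 3, 4, 5, 6, 2, 1
Rank yield: 6, 4, 5, 1, 2, 3
d = rank(temp) − rank(yield): -3, 0, 0, 5, 0, -2; Σd² = 38
ρ = 1 − 6Σd² / [n(n²−1)] = 1 − 6×38 / (6×35) = 1 − 228/210 ≈ -0.086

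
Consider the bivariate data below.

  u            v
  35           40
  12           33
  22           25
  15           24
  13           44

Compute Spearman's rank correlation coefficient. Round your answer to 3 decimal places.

-0.100

Rank u: 5, 1, 4, 3, 2
Rank v: 4, 3, 2, 1, 5
d = rank(u) − rank(v): 1, -2, 2, 2, -3; Σd² = 22
ρ = 1 − 6Σd² / [n(n²−1)] = 1 − 6×22 / (5×24) = 1 − 132/120 ≈ -0.100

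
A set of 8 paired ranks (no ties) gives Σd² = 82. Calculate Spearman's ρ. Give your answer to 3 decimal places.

ρ = 1 − 6Σd² / [n(n²−1)] = 1 − 6×82 / (8×63)
  = 1 − 492/504 = 1 − 0.9762 ≈ 0.024

0.024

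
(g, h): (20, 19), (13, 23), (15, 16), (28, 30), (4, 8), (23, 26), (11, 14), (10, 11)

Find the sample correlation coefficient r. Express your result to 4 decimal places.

0.9094

n = 8, Σg = 124, Σh = 147, Σg² = 2344, Σh² = 3103, Σgh = 2653
nΣgh − ΣgΣh = 21224 − 18228 = 2996
nΣg² − (Σg)² = 18752 − 15376 = 3376; nΣh² − (Σh)² = 24824 − 21609 = 3215
r = 2996 / √(3376 × 3215) = 2996 / 3294.5167 ≈ 0.9094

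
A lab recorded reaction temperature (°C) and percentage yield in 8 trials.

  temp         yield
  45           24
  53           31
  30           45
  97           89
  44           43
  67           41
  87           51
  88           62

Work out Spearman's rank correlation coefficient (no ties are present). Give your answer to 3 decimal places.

0.619

Rank temp: 3, 4, 1, 8, 2, 5, 6, 7
Rank yield: 1, 2, 5, 8, 4, 3, 6, 7
d = rank(temp) − rank(yield): 2, 2, -4, 0, -2, 2, 0, 0; Σd² = 32
ρ = 1 − 6Σd² / [n(n²−1)] = 1 − 6×32 / (8×63) = 1 − 192/504 ≈ 0.619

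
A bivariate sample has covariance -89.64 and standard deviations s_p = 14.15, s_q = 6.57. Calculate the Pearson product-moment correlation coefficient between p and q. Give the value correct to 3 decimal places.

-0.964

r = Cov(p,q) / (s_p · s_q) = -89.64 / (14.15 × 6.57)
  = -89.64 / 92.9655 ≈ -0.964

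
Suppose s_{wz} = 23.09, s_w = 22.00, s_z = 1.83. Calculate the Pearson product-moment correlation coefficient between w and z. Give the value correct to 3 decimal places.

r = Cov(w,z) / (s_w · s_z) = 23.09 / (22.00 × 1.83)
  = 23.09 / 40.2600 ≈ 0.574

0.574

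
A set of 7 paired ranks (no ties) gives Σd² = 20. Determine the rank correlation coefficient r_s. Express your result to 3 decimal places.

0.643

ρ = 1 − 6Σd² / [n(n²−1)] = 1 − 6×20 / (7×48)
  = 1 − 120/336 = 1 − 0.3571 ≈ 0.643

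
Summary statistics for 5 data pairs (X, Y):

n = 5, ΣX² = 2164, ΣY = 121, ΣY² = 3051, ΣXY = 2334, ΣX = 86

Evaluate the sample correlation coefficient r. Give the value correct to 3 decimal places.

0.872

r = (nΣXY − ΣXΣY) / √[(nΣX² − (ΣX)²)(nΣY² − (ΣY)²)]
Numerator: 5×2334 − 86×121 = 1264
Denominator: √[(10820 − 7396)(15255 − 14641)] = √[3424 × 614] = 1449.9434
r = 1264 / 1449.9434 ≈ 0.872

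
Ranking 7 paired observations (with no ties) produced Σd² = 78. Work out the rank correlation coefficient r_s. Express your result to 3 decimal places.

-0.393

ρ = 1 − 6Σd² / [n(n²−1)] = 1 − 6×78 / (7×48)
  = 1 − 468/336 = 1 − 1.3929 ≈ -0.393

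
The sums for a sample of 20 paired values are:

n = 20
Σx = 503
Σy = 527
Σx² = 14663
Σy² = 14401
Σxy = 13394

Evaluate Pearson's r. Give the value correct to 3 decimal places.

0.138

r = (nΣxy − ΣxΣy) / √[(nΣx² − (Σx)²)(nΣy² − (Σy)²)]
Numerator: 20×13394 − 503×527 = 2799
Denominator: √[(293260 − 253009)(288020 − 277729)] = √[40251 × 10291] = 20352.4701
r = 2799 / 20352.4701 ≈ 0.138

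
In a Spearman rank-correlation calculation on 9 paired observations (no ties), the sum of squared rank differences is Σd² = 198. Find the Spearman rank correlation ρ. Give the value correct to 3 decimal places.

ρ = 1 − 6Σd² / [n(n²−1)] = 1 − 6×198 / (9×80)
  = 1 − 1188/720 = 1 − 1.6500 ≈ -0.650

-0.650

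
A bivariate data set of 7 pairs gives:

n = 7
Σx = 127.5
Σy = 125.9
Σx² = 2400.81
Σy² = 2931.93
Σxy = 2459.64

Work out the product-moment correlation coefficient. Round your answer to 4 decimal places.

0.7272

r = (nΣxy − ΣxΣy) / √[(nΣx² − (Σx)²)(nΣy² − (Σy)²)]
Numerator: 7×2459.64 − 127.5×125.9 = 1165.23
Denominator: √[(16805.67 − 16256.25)(20523.51 − 15850.81)] = √[549.42 × 4672.7] = 1602.2718
r = 1165.23 / 1602.2718 ≈ 0.7272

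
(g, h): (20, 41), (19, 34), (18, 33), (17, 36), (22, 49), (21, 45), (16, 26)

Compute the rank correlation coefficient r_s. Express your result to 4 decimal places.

0.8929

Rank g: 5, 4, 3, 2, 7, 6, 1
Rank h: 5, 3, 2, 4, 7, 6, 1
d = rank(g) − rank(h): 0, 1, 1, -2, 0, 0, 0; Σd² = 6
ρ = 1 − 6Σd² / [n(n²−1)] = 1 − 6×6 / (7×48) = 1 − 36/336 ≈ 0.8929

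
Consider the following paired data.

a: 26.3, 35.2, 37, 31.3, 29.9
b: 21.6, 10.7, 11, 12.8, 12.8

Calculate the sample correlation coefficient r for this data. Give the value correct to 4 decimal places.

n = 5, Σa = 159.7, Σb = 68.9, Σa² = 5173.43, Σb² = 1029.73, Σab = 2135.08
nΣab − ΣaΣb = 10675.4 − 11003.33 = -327.93
nΣa² − (Σa)² = 25867.15 − 25504.09 = 363.06; nΣb² − (Σb)² = 5148.65 − 4747.21 = 401.44
r = -327.93 / √(363.06 × 401.44) = -327.93 / 381.7680 ≈ -0.8590

-0.8590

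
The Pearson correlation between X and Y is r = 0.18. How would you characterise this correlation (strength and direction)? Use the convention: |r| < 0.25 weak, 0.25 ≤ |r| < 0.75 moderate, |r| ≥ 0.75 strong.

weak positive

r = 0.18 > 0 so the relationship is positive.
|r| = 0.18, which falls in the weak range.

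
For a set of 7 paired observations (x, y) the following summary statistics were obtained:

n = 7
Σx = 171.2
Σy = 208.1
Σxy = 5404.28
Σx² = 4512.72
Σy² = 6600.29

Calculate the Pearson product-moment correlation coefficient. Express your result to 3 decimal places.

r = (nΣxy − ΣxΣy) / √[(nΣx² − (Σx)²)(nΣy² − (Σy)²)]
Numerator: 7×5404.28 − 171.2×208.1 = 2203.24
Denominator: √[(31589.04 − 29309.44)(46202.03 − 43305.61)] = √[2279.6 × 2896.42] = 2569.5679
r = 2203.24 / 2569.5679 ≈ 0.857

0.857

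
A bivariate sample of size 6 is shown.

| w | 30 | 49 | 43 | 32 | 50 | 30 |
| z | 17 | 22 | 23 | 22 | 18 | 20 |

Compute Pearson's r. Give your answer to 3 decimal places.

0.201

n = 6, Σw = 234, Σz = 122, Σw² = 9574, Σz² = 2510, Σwz = 4781
nΣwz − ΣwΣz = 28686 − 28548 = 138
nΣw² − (Σw)² = 57444 − 54756 = 2688; nΣz² − (Σz)² = 15060 − 14884 = 176
r = 138 / √(2688 × 176) = 138 / 687.8139 ≈ 0.201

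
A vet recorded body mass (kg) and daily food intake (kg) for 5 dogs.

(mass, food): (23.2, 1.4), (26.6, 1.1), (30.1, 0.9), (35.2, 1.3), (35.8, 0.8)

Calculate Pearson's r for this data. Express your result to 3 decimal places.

n = 5, Σx = 150.9, Σy = 5.5, Σx² = 4672.49, Σy² = 6.31, Σxy = 163.23
nΣxy − ΣxΣy = 816.15 − 829.95 = -13.8
nΣx² − (Σx)² = 23362.45 − 22770.81 = 591.64; nΣy² − (Σy)² = 31.55 − 30.25 = 1.3
r = -13.8 / √(591.64 × 1.3) = -13.8 / 27.7332 ≈ -0.498

-0.498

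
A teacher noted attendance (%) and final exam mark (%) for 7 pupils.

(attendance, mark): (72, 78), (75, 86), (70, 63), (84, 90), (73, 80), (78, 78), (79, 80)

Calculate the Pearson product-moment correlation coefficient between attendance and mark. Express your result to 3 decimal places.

0.734

n = 7, Σx = 531, Σy = 555, Σx² = 40419, Σy² = 44433, Σxy = 42280
nΣxy − ΣxΣy = 295960 − 294705 = 1255
nΣx² − (Σx)² = 282933 − 281961 = 972; nΣy² − (Σy)² = 311031 − 308025 = 3006
r = 1255 / √(972 × 3006) = 1255 / 1709.3367 ≈ 0.734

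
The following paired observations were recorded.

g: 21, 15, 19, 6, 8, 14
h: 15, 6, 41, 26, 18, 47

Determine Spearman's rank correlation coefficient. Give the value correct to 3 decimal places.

Rank g: 6, 4, 5, 1, 2, 3
Rank h: 2, 1, 5, 4, 3, 6
d = rank(g) − rank(h): 4, 3, 0, -3, -1, -3; Σd² = 44
ρ = 1 − 6Σd² / [n(n²−1)] = 1 − 6×44 / (6×35) = 1 − 264/210 ≈ -0.257

-0.257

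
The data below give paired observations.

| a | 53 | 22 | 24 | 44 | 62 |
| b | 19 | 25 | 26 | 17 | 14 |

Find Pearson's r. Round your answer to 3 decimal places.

n = 5, Σa = 205, Σb = 101, Σa² = 9649, Σb² = 2147, Σab = 3797
nΣab − ΣaΣb = 18985 − 20705 = -1720
nΣa² − (Σa)² = 48245 − 42025 = 6220; nΣb² − (Σb)² = 10735 − 10201 = 534
r = -1720 / √(6220 × 534) = -1720 / 1822.4928 ≈ -0.944

-0.944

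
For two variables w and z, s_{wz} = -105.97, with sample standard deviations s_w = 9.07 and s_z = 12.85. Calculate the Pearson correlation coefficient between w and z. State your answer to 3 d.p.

r = Cov(w,z) / (s_w · s_z) = -105.97 / (9.07 × 12.85)
  = -105.97 / 116.5495 ≈ -0.909

-0.909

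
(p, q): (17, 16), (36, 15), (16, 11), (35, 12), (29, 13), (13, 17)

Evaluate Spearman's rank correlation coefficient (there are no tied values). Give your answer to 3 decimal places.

Rank p: 3, 6, 2, 5, 4, 1
Rank q: 5, 4, 1, 2, 3, 6
d = rank(p) − rank(q): -2, 2, 1, 3, 1, -5; Σd² = 44
ρ = 1 − 6Σd² / [n(n²−1)] = 1 − 6×44 / (6×35) = 1 − 264/210 ≈ -0.257

-0.257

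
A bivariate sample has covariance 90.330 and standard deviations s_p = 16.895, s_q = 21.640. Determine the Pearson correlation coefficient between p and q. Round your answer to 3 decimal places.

r = Cov(p,q) / (s_p · s_q) = 90.330 / (16.895 × 21.640)
  = 90.330 / 365.6078 ≈ 0.247

0.247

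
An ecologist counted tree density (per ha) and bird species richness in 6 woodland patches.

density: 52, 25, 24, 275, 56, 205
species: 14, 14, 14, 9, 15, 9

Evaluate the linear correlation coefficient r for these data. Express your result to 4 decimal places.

n = 6, Σx = 637, Σy = 75, Σx² = 124691, Σy² = 975, Σxy = 6574
nΣxy − ΣxΣy = 39444 − 47775 = -8331
nΣx² − (Σx)² = 748146 − 405769 = 342377; nΣy² − (Σy)² = 5850 − 5625 = 225
r = -8331 / √(342377 × 225) = -8331 / 8776.9485 ≈ -0.9492

-0.9492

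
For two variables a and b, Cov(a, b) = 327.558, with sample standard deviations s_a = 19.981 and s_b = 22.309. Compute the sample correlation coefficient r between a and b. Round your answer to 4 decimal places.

0.7348

r = Cov(a,b) / (s_a · s_b) = 327.558 / (19.981 × 22.309)
  = 327.558 / 445.7561 ≈ 0.7348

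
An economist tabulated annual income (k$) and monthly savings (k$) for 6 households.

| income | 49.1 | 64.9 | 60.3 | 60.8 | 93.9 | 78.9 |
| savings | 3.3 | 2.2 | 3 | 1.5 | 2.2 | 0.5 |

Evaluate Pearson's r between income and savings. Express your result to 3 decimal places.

-0.499

n = 6, Σx = 407.9, Σy = 12.7, Σx² = 28997.97, Σy² = 32.07, Σxy = 822.94
nΣxy − ΣxΣy = 4937.64 − 5180.33 = -242.69
nΣx² − (Σx)² = 173987.82 − 166382.41 = 7605.41; nΣy² − (Σy)² = 192.42 − 161.29 = 31.13
r = -242.69 / √(7605.41 × 31.13) = -242.69 / 486.5762 ≈ -0.499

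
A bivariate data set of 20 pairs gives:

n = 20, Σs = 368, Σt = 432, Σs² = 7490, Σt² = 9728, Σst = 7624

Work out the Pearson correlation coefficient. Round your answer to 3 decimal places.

-0.608

r = (nΣst − ΣsΣt) / √[(nΣs² − (Σs)²)(nΣt² − (Σt)²)]
Numerator: 20×7624 − 368×432 = -6496
Denominator: √[(149800 − 135424)(194560 − 186624)] = √[14376 × 7936] = 10681.1954
r = -6496 / 10681.1954 ≈ -0.608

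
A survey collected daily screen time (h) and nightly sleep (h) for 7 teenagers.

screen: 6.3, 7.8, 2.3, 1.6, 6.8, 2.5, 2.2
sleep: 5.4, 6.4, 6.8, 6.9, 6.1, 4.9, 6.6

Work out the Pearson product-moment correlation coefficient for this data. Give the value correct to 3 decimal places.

-0.234

n = 7, Σx = 29.5, Σy = 43.1, Σx² = 165.71, Σy² = 268.75, Σxy = 178.87
nΣxy − ΣxΣy = 1252.09 − 1271.45 = -19.36
nΣx² − (Σx)² = 1159.97 − 870.25 = 289.72; nΣy² − (Σy)² = 1881.25 − 1857.61 = 23.64
r = -19.36 / √(289.72 × 23.64) = -19.36 / 82.7586 ≈ -0.234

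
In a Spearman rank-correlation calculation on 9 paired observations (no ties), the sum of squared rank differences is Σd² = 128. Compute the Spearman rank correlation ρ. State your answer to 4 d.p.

-0.0667

ρ = 1 − 6Σd² / [n(n²−1)] = 1 − 6×128 / (9×80)
  = 1 − 768/720 = 1 − 1.06667 ≈ -0.0667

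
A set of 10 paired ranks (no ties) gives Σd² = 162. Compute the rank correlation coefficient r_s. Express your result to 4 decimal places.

ρ = 1 − 6Σd² / [n(n²−1)] = 1 − 6×162 / (10×99)
  = 1 − 972/990 = 1 − 0.98182 ≈ 0.0182

0.0182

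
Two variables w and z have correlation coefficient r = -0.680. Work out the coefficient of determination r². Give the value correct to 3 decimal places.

0.462

r² = (-0.680)² = 0.462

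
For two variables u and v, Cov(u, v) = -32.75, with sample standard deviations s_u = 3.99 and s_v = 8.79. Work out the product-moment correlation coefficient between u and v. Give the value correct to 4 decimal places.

r = Cov(u,v) / (s_u · s_v) = -32.75 / (3.99 × 8.79)
  = -32.75 / 35.0721 ≈ -0.9338

-0.9338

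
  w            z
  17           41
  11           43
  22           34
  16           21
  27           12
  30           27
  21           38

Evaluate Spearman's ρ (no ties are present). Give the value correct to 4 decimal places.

-0.5714

Rank w: 3, 1, 5, 2, 6, 7, 4
Rank z: 6, 7, 4, 2, 1, 3, 5
d = rank(w) − rank(z): -3, -6, 1, 0, 5, 4, -1; Σd² = 88
ρ = 1 − 6Σd² / [n(n²−1)] = 1 − 6×88 / (7×48) = 1 − 528/336 ≈ -0.5714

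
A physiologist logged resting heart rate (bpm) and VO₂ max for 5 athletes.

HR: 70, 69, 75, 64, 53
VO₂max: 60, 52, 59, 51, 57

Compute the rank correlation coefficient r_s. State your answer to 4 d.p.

Rank HR: 4, 3, 5, 2, 1
Rank VO₂max: 5, 2, 4, 1, 3
d = rank(HR) − rank(VO₂max): -1, 1, 1, 1, -2; Σd² = 8
ρ = 1 − 6Σd² / [n(n²−1)] = 1 − 6×8 / (5×24) = 1 − 48/120 ≈ 0.6000

0.6000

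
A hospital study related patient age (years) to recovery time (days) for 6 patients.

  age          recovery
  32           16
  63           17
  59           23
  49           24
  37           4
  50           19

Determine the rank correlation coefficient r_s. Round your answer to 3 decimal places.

0.429

Rank age: 1, 6, 5, 3, 2, 4
Rank recovery: 2, 3, 5, 6, 1, 4
d = rank(age) − rank(recovery): -1, 3, 0, -3, 1, 0; Σd² = 20
ρ = 1 − 6Σd² / [n(n²−1)] = 1 − 6×20 / (6×35) = 1 − 120/210 ≈ 0.429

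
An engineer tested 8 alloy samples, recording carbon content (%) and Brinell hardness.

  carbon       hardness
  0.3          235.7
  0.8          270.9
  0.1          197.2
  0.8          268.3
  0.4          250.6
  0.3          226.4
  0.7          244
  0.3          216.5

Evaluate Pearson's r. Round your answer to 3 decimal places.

n = 8, Σx = 3.7, Σy = 1909.6, Σx² = 2.21, Σy² = 460279.6, Σxy = 925.7
nΣxy − ΣxΣy = 7405.6 − 7065.52 = 340.08
nΣx² − (Σx)² = 17.68 − 13.69 = 3.99; nΣy² − (Σy)² = 3682236.8 − 3646572.16 = 35664.64
r = 340.08 / √(3.99 × 35664.64) = 340.08 / 377.2293 ≈ 0.902

0.902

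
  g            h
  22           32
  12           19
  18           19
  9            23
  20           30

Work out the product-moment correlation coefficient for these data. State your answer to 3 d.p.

0.658

n = 5, Σg = 81, Σh = 123, Σg² = 1433, Σh² = 3175, Σgh = 2081
nΣgh − ΣgΣh = 10405 − 9963 = 442
nΣg² − (Σg)² = 7165 − 6561 = 604; nΣh² − (Σh)² = 15875 − 15129 = 746
r = 442 / √(604 × 746) = 442 / 671.2555 ≈ 0.658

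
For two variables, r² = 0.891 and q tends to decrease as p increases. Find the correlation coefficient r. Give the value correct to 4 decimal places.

-0.9439

|r| = √0.891 = 0.9439
The association is negative, so r = −0.9439.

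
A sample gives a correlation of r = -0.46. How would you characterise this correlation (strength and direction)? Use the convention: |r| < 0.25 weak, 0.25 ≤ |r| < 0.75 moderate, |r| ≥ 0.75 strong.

r = -0.46 < 0 so the relationship is negative.
|r| = 0.46, which falls in the moderate range.

moderate negative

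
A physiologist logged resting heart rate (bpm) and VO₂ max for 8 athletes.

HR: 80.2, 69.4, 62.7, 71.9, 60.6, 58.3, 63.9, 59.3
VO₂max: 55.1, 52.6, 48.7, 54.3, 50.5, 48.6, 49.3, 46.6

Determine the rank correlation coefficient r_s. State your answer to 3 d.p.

Rank HR: 8, 6, 4, 7, 3, 1, 5, 2
Rank VO₂max: 8, 6, 3, 7, 5, 2, 4, 1
d = rank(HR) − rank(VO₂max): 0, 0, 1, 0, -2, -1, 1, 1; Σd² = 8
ρ = 1 − 6Σd² / [n(n²−1)] = 1 − 6×8 / (8×63) = 1 − 48/504 ≈ 0.905

0.905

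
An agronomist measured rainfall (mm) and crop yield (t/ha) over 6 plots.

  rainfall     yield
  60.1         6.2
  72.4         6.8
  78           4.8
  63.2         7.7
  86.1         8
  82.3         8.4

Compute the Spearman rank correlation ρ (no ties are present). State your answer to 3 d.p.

Rank rainfall: 1, 3, 4, 2, 6, 5
Rank yield: 2, 3, 1, 4, 5, 6
d = rank(rainfall) − rank(yield): -1, 0, 3, -2, 1, -1; Σd² = 16
ρ = 1 − 6Σd² / [n(n²−1)] = 1 − 6×16 / (6×35) = 1 − 96/210 ≈ 0.543

0.543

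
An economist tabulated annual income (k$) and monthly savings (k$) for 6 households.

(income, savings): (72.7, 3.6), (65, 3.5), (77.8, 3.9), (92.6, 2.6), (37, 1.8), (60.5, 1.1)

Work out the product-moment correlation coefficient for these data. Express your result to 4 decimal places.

n = 6, Σx = 405.6, Σy = 16.5, Σx² = 29167.14, Σy² = 51.63, Σxy = 1166.55
nΣxy − ΣxΣy = 6999.3 − 6692.4 = 306.9
nΣx² − (Σx)² = 175002.84 − 164511.36 = 10491.48; nΣy² − (Σy)² = 309.78 − 272.25 = 37.53
r = 306.9 / √(10491.48 × 37.53) = 306.9 / 627.4912 ≈ 0.4891

0.4891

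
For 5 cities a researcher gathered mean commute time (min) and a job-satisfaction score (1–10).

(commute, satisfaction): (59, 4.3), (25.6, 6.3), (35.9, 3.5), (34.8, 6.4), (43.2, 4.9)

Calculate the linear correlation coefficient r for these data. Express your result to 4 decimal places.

n = 5, Σx = 198.5, Σy = 25.4, Σx² = 8502.45, Σy² = 135.4, Σxy = 975.03
nΣxy − ΣxΣy = 4875.15 − 5041.9 = -166.75
nΣx² − (Σx)² = 42512.25 − 39402.25 = 3110; nΣy² − (Σy)² = 677 − 645.16 = 31.84
r = -166.75 / √(3110 × 31.84) = -166.75 / 314.6782 ≈ -0.5299

-0.5299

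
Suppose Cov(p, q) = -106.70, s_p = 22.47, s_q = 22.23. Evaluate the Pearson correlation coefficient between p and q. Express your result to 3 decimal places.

-0.214

r = Cov(p,q) / (s_p · s_q) = -106.70 / (22.47 × 22.23)
  = -106.70 / 499.5081 ≈ -0.214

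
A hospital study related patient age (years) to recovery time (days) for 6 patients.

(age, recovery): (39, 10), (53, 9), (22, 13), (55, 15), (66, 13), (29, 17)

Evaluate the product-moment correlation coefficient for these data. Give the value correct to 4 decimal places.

-0.2338

n = 6, Σx = 264, Σy = 77, Σx² = 13036, Σy² = 1033, Σxy = 3329
nΣxy − ΣxΣy = 19974 − 20328 = -354
nΣx² − (Σx)² = 78216 − 69696 = 8520; nΣy² − (Σy)² = 6198 − 5929 = 269
r = -354 / √(8520 × 269) = -354 / 1513.8956 ≈ -0.2338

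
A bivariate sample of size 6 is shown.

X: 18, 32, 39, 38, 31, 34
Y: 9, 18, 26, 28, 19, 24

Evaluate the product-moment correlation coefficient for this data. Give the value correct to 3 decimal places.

n = 6, ΣX = 192, ΣY = 124, ΣX² = 6430, ΣY² = 2802, ΣXY = 4221
nΣXY − ΣXΣY = 25326 − 23808 = 1518
nΣX² − (ΣX)² = 38580 − 36864 = 1716; nΣY² − (ΣY)² = 16812 − 15376 = 1436
r = 1518 / √(1716 × 1436) = 1518 / 1569.7694 ≈ 0.967

0.967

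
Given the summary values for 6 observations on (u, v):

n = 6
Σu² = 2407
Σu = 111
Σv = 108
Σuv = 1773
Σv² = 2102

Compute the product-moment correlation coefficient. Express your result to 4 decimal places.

-0.9520

r = (nΣuv − ΣuΣv) / √[(nΣu² − (Σu)²)(nΣv² − (Σv)²)]
Numerator: 6×1773 − 111×108 = -1350
Denominator: √[(14442 − 12321)(12612 − 11664)] = √[2121 × 948] = 1417.9944
r = -1350 / 1417.9944 ≈ -0.9520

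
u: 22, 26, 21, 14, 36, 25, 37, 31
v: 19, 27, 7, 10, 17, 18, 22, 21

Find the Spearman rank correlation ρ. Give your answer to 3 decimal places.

Rank u: 3, 5, 2, 1, 7, 4, 8, 6
Rank v: 5, 8, 1, 2, 3, 4, 7, 6
d = rank(u) − rank(v): -2, -3, 1, -1, 4, 0, 1, 0; Σd² = 32
ρ = 1 − 6Σd² / [n(n²−1)] = 1 − 6×32 / (8×63) = 1 − 192/504 ≈ 0.619

0.619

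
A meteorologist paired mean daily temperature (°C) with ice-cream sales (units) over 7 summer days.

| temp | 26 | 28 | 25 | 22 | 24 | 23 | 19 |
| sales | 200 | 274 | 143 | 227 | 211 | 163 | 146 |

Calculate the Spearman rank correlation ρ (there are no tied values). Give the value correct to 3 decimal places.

Rank temp: 6, 7, 5, 2, 4, 3, 1
Rank sales: 4, 7, 1, 6, 5, 3, 2
d = rank(temp) − rank(sales): 2, 0, 4, -4, -1, 0, -1; Σd² = 38
ρ = 1 − 6Σd² / [n(n²−1)] = 1 − 6×38 / (7×48) = 1 − 228/336 ≈ 0.321

0.321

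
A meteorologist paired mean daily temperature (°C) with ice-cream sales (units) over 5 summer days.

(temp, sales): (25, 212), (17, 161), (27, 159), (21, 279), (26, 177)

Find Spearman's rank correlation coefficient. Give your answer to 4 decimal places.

-0.4000

Rank temp: 3, 1, 5, 2, 4
Rank sales: 4, 2, 1, 5, 3
d = rank(temp) − rank(sales): -1, -1, 4, -3, 1; Σd² = 28
ρ = 1 − 6Σd² / [n(n²−1)] = 1 − 6×28 / (5×24) = 1 − 168/120 ≈ -0.4000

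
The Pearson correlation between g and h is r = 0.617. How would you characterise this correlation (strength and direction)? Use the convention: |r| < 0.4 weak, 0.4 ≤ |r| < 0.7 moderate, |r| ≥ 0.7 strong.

moderate positive

r = 0.617 > 0 so the relationship is positive.
|r| = 0.617, which falls in the moderate range.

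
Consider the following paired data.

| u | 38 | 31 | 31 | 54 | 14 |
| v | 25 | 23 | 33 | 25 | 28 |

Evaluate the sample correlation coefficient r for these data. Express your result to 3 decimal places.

n = 5, Σu = 168, Σv = 134, Σu² = 6478, Σv² = 3652, Σuv = 4428
nΣuv − ΣuΣv = 22140 − 22512 = -372
nΣu² − (Σu)² = 32390 − 28224 = 4166; nΣv² − (Σv)² = 18260 − 17956 = 304
r = -372 / √(4166 × 304) = -372 / 1125.3728 ≈ -0.331

-0.331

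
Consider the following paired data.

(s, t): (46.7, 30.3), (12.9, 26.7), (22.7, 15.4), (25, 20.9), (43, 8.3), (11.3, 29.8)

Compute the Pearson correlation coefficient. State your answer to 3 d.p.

-0.327

n = 6, Σs = 161.6, Σt = 131.4, Σs² = 5464.28, Σt² = 3261.88, Σst = 3325.16
nΣst − ΣsΣt = 19950.96 − 21234.24 = -1283.28
nΣs² − (Σs)² = 32785.68 − 26114.56 = 6671.12; nΣt² − (Σt)² = 19571.28 − 17265.96 = 2305.32
r = -1283.28 / √(6671.12 × 2305.32) = -1283.28 / 3921.6153 ≈ -0.327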